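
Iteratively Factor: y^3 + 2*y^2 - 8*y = (y - 2)*(y^2 + 4*y) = (y - 2)*(y + 4)*(y)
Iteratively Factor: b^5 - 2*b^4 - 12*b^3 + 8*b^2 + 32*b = (b - 2)*(b^4 - 12*b^2 - 16*b) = (b - 2)*(b + 2)*(b^3 - 2*b^2 - 8*b) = (b - 2)*(b + 2)^2*(b^2 - 4*b) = (b - 4)*(b - 2)*(b + 2)^2*(b)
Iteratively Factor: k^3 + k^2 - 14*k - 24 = (k + 3)*(k^2 - 2*k - 8) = (k + 2)*(k + 3)*(k - 4)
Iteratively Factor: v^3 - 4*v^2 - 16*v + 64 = (v - 4)*(v^2 - 16) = (v - 4)*(v + 4)*(v - 4)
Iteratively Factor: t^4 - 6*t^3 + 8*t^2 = (t - 2)*(t^3 - 4*t^2) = (t - 4)*(t - 2)*(t^2) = t*(t - 4)*(t - 2)*(t)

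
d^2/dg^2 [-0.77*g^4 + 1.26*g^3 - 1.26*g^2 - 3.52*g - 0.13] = -9.24*g^2 + 7.56*g - 2.52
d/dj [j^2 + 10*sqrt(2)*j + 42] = 2*j + 10*sqrt(2)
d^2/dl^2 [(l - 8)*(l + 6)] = 2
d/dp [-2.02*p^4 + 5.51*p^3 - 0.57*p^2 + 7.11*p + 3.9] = -8.08*p^3 + 16.53*p^2 - 1.14*p + 7.11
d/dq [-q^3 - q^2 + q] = -3*q^2 - 2*q + 1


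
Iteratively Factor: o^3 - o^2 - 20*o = (o - 5)*(o^2 + 4*o) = o*(o - 5)*(o + 4)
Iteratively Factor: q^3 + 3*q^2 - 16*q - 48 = (q + 4)*(q^2 - q - 12) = (q - 4)*(q + 4)*(q + 3)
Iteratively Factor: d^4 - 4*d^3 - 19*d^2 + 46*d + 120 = (d + 3)*(d^3 - 7*d^2 + 2*d + 40) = (d + 2)*(d + 3)*(d^2 - 9*d + 20) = (d - 5)*(d + 2)*(d + 3)*(d - 4)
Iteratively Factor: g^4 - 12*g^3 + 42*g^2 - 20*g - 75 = (g - 3)*(g^3 - 9*g^2 + 15*g + 25) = (g - 5)*(g - 3)*(g^2 - 4*g - 5) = (g - 5)^2*(g - 3)*(g + 1)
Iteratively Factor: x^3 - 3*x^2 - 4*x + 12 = (x - 3)*(x^2 - 4) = (x - 3)*(x - 2)*(x + 2)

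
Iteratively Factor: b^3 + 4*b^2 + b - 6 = (b + 3)*(b^2 + b - 2) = (b - 1)*(b + 3)*(b + 2)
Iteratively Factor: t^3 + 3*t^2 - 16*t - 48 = (t + 4)*(t^2 - t - 12) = (t - 4)*(t + 4)*(t + 3)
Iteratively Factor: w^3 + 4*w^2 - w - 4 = (w + 4)*(w^2 - 1) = (w - 1)*(w + 4)*(w + 1)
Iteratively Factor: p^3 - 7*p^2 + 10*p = (p - 5)*(p^2 - 2*p) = p*(p - 5)*(p - 2)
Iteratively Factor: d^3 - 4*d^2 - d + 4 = (d - 1)*(d^2 - 3*d - 4) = (d - 4)*(d - 1)*(d + 1)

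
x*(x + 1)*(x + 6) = x^3 + 7*x^2 + 6*x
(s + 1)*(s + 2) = s^2 + 3*s + 2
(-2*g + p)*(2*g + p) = -4*g^2 + p^2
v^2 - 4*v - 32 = (v - 8)*(v + 4)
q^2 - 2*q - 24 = (q - 6)*(q + 4)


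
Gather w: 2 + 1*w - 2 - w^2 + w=-w^2 + 2*w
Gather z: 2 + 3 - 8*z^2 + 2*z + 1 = -8*z^2 + 2*z + 6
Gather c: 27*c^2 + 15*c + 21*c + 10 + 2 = 27*c^2 + 36*c + 12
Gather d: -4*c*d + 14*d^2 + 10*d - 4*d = 14*d^2 + d*(6 - 4*c)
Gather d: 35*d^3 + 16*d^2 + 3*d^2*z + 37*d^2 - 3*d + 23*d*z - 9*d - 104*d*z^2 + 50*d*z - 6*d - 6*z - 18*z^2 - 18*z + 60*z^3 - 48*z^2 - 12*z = 35*d^3 + d^2*(3*z + 53) + d*(-104*z^2 + 73*z - 18) + 60*z^3 - 66*z^2 - 36*z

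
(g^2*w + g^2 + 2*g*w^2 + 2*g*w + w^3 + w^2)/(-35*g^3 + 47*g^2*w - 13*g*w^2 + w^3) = (g^2*w + g^2 + 2*g*w^2 + 2*g*w + w^3 + w^2)/(-35*g^3 + 47*g^2*w - 13*g*w^2 + w^3)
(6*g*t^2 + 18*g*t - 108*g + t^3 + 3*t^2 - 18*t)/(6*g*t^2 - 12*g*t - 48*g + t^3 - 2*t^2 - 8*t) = (t^2 + 3*t - 18)/(t^2 - 2*t - 8)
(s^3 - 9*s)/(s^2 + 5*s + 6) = s*(s - 3)/(s + 2)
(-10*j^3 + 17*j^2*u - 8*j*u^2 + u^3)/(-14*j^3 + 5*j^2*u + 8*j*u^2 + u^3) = (10*j^2 - 7*j*u + u^2)/(14*j^2 + 9*j*u + u^2)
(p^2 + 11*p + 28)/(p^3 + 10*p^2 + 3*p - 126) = (p + 4)/(p^2 + 3*p - 18)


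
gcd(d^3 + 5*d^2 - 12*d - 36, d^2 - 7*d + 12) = d - 3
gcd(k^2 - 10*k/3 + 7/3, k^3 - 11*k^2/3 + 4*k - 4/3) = k - 1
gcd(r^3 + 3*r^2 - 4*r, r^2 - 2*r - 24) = r + 4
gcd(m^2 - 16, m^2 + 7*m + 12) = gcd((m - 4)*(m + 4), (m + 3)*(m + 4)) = m + 4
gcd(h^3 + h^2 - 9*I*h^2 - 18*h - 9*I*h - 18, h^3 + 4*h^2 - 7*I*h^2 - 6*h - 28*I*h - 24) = h - 6*I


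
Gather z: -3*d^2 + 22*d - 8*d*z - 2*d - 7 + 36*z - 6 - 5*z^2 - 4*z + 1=-3*d^2 + 20*d - 5*z^2 + z*(32 - 8*d) - 12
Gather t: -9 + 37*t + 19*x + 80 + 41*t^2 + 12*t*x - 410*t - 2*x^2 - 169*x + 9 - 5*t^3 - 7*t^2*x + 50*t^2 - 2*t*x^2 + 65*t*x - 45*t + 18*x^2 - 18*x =-5*t^3 + t^2*(91 - 7*x) + t*(-2*x^2 + 77*x - 418) + 16*x^2 - 168*x + 80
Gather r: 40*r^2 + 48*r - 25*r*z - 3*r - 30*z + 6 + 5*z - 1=40*r^2 + r*(45 - 25*z) - 25*z + 5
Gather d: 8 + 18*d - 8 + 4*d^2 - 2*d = 4*d^2 + 16*d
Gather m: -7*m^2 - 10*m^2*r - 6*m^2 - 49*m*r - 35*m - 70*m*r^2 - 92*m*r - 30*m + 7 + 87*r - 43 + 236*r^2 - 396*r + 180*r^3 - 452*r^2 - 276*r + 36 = m^2*(-10*r - 13) + m*(-70*r^2 - 141*r - 65) + 180*r^3 - 216*r^2 - 585*r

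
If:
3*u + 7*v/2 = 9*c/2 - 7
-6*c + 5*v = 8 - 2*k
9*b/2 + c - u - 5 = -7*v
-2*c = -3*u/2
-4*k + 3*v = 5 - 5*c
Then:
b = 1355/243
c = -329/36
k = -1091/72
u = -329/27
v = -119/36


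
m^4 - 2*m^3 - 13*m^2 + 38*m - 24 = (m - 3)*(m - 2)*(m - 1)*(m + 4)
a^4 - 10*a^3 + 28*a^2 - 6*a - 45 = (a - 5)*(a - 3)^2*(a + 1)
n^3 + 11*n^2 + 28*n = n*(n + 4)*(n + 7)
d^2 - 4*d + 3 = (d - 3)*(d - 1)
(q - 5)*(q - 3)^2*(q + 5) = q^4 - 6*q^3 - 16*q^2 + 150*q - 225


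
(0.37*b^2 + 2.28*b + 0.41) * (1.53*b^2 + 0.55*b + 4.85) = 0.5661*b^4 + 3.6919*b^3 + 3.6758*b^2 + 11.2835*b + 1.9885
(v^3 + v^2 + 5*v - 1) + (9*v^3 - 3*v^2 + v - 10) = 10*v^3 - 2*v^2 + 6*v - 11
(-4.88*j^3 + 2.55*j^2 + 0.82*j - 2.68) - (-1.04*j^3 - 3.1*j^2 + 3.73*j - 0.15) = -3.84*j^3 + 5.65*j^2 - 2.91*j - 2.53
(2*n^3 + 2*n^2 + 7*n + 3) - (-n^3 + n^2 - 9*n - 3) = 3*n^3 + n^2 + 16*n + 6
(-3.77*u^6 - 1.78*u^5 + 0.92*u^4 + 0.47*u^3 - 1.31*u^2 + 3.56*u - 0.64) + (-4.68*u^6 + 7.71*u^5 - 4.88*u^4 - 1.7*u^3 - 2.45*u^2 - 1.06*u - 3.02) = -8.45*u^6 + 5.93*u^5 - 3.96*u^4 - 1.23*u^3 - 3.76*u^2 + 2.5*u - 3.66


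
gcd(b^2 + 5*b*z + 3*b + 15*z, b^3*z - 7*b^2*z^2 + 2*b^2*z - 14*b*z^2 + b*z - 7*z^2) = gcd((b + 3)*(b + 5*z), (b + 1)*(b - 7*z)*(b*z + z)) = 1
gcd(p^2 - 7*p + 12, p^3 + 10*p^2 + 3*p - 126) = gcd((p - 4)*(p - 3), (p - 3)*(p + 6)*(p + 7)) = p - 3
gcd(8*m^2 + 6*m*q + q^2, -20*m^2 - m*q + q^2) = 4*m + q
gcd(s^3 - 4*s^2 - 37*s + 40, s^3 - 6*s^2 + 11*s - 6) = s - 1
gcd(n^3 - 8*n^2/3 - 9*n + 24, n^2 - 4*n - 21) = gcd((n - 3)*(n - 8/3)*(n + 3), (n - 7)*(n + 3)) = n + 3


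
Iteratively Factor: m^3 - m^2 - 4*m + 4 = (m - 1)*(m^2 - 4) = (m - 2)*(m - 1)*(m + 2)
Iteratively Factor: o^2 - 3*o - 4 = (o + 1)*(o - 4)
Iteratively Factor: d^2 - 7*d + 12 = (d - 4)*(d - 3)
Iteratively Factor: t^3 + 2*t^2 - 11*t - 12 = (t - 3)*(t^2 + 5*t + 4) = (t - 3)*(t + 4)*(t + 1)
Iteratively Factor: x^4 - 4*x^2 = (x)*(x^3 - 4*x) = x*(x + 2)*(x^2 - 2*x) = x*(x - 2)*(x + 2)*(x)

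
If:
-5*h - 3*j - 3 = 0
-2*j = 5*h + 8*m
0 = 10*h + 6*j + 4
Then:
No Solution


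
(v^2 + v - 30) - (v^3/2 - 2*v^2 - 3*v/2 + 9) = -v^3/2 + 3*v^2 + 5*v/2 - 39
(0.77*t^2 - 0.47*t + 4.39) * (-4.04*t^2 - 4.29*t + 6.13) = -3.1108*t^4 - 1.4045*t^3 - 10.9992*t^2 - 21.7142*t + 26.9107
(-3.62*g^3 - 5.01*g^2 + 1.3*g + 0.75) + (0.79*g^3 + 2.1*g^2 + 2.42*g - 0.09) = -2.83*g^3 - 2.91*g^2 + 3.72*g + 0.66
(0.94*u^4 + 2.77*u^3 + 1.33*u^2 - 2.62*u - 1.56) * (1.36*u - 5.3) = 1.2784*u^5 - 1.2148*u^4 - 12.8722*u^3 - 10.6122*u^2 + 11.7644*u + 8.268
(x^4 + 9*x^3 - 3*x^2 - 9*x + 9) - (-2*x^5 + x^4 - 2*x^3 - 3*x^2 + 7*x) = 2*x^5 + 11*x^3 - 16*x + 9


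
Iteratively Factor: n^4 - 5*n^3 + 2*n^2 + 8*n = (n)*(n^3 - 5*n^2 + 2*n + 8) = n*(n - 2)*(n^2 - 3*n - 4) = n*(n - 2)*(n + 1)*(n - 4)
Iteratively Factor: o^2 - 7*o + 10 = (o - 2)*(o - 5)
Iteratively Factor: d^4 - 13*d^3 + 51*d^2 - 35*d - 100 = (d - 5)*(d^3 - 8*d^2 + 11*d + 20) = (d - 5)^2*(d^2 - 3*d - 4) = (d - 5)^2*(d - 4)*(d + 1)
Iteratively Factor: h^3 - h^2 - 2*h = (h - 2)*(h^2 + h) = h*(h - 2)*(h + 1)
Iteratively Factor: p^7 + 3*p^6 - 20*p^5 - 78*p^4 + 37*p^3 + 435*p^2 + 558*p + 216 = (p - 4)*(p^6 + 7*p^5 + 8*p^4 - 46*p^3 - 147*p^2 - 153*p - 54) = (p - 4)*(p + 1)*(p^5 + 6*p^4 + 2*p^3 - 48*p^2 - 99*p - 54) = (p - 4)*(p + 1)*(p + 2)*(p^4 + 4*p^3 - 6*p^2 - 36*p - 27) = (p - 4)*(p - 3)*(p + 1)*(p + 2)*(p^3 + 7*p^2 + 15*p + 9) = (p - 4)*(p - 3)*(p + 1)^2*(p + 2)*(p^2 + 6*p + 9) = (p - 4)*(p - 3)*(p + 1)^2*(p + 2)*(p + 3)*(p + 3)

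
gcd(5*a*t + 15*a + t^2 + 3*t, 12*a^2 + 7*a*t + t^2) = 1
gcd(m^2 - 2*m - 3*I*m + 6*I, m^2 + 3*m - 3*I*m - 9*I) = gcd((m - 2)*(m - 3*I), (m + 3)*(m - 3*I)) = m - 3*I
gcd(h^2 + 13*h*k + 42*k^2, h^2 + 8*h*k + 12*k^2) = h + 6*k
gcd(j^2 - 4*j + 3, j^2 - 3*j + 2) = j - 1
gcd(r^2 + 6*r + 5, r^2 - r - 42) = 1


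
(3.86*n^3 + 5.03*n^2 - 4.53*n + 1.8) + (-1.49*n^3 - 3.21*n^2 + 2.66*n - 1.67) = 2.37*n^3 + 1.82*n^2 - 1.87*n + 0.13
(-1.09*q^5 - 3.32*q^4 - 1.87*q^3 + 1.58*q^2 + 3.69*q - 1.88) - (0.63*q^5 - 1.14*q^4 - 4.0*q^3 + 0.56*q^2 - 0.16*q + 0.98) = -1.72*q^5 - 2.18*q^4 + 2.13*q^3 + 1.02*q^2 + 3.85*q - 2.86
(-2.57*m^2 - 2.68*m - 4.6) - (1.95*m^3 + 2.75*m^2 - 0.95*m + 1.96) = -1.95*m^3 - 5.32*m^2 - 1.73*m - 6.56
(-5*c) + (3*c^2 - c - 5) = 3*c^2 - 6*c - 5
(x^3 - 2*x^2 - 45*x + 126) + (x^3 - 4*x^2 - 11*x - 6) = 2*x^3 - 6*x^2 - 56*x + 120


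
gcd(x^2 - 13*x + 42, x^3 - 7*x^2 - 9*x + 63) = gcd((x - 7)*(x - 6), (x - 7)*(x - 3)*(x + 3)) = x - 7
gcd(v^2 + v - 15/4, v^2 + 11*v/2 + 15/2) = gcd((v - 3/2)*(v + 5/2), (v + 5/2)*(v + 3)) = v + 5/2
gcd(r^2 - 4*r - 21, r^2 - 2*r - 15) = r + 3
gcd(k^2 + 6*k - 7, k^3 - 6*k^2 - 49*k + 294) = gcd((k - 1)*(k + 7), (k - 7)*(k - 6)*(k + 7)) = k + 7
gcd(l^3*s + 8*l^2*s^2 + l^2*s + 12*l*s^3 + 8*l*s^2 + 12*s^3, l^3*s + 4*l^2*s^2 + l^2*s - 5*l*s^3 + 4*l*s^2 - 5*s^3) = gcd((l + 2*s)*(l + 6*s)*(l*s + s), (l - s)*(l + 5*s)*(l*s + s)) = l*s + s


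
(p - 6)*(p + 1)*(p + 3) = p^3 - 2*p^2 - 21*p - 18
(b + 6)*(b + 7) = b^2 + 13*b + 42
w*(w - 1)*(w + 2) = w^3 + w^2 - 2*w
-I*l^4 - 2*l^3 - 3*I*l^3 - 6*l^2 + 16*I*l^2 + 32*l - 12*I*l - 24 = (l - 2)*(l + 6)*(l - 2*I)*(-I*l + I)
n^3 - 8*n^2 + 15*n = n*(n - 5)*(n - 3)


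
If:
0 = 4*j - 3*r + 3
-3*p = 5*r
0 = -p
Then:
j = -3/4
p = 0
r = 0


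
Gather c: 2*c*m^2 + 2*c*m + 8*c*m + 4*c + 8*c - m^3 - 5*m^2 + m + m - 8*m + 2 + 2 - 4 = c*(2*m^2 + 10*m + 12) - m^3 - 5*m^2 - 6*m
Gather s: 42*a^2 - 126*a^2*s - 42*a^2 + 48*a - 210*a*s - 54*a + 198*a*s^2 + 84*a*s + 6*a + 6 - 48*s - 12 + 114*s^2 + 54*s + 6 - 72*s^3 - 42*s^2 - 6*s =-72*s^3 + s^2*(198*a + 72) + s*(-126*a^2 - 126*a)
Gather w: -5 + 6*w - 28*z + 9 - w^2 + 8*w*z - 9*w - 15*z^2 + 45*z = -w^2 + w*(8*z - 3) - 15*z^2 + 17*z + 4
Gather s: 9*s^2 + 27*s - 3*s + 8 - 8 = 9*s^2 + 24*s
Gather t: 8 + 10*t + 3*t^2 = 3*t^2 + 10*t + 8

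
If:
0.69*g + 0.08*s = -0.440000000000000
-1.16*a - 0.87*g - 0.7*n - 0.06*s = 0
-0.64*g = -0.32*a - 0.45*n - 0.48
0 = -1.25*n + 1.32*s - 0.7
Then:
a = 2.33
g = -0.35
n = -3.22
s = -2.52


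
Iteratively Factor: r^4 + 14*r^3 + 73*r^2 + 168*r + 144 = (r + 3)*(r^3 + 11*r^2 + 40*r + 48) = (r + 3)*(r + 4)*(r^2 + 7*r + 12) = (r + 3)^2*(r + 4)*(r + 4)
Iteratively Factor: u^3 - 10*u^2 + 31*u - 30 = (u - 2)*(u^2 - 8*u + 15) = (u - 5)*(u - 2)*(u - 3)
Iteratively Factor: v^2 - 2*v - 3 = (v + 1)*(v - 3)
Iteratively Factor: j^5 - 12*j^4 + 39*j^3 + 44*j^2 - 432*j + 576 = (j + 3)*(j^4 - 15*j^3 + 84*j^2 - 208*j + 192) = (j - 4)*(j + 3)*(j^3 - 11*j^2 + 40*j - 48) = (j - 4)^2*(j + 3)*(j^2 - 7*j + 12) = (j - 4)^2*(j - 3)*(j + 3)*(j - 4)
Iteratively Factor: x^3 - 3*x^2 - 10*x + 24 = (x - 4)*(x^2 + x - 6) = (x - 4)*(x - 2)*(x + 3)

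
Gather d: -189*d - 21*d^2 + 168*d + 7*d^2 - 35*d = -14*d^2 - 56*d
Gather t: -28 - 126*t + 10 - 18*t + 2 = -144*t - 16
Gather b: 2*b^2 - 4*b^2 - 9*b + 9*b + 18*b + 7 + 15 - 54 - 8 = -2*b^2 + 18*b - 40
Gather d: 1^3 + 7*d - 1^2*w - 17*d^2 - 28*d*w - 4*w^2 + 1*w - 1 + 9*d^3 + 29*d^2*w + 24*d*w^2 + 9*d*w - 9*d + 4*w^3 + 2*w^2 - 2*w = 9*d^3 + d^2*(29*w - 17) + d*(24*w^2 - 19*w - 2) + 4*w^3 - 2*w^2 - 2*w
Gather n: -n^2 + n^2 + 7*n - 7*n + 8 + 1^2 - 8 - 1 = 0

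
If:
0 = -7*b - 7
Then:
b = -1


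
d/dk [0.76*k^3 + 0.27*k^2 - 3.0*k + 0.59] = 2.28*k^2 + 0.54*k - 3.0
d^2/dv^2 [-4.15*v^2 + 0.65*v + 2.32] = -8.30000000000000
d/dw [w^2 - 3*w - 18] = 2*w - 3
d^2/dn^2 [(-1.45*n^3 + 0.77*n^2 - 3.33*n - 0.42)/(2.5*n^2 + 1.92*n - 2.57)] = (-3.5527136788005e-15*n^4 - 78.34006*n^3 + 56.86278*n^2 - 197.93013*n - 31.185134)/(15.625*n^6 + 36.0*n^5 - 20.5395*n^4 - 66.938112*n^3 + 21.114606*n^2 + 38.044224*n - 16.974593)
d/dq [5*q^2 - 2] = 10*q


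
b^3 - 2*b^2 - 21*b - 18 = (b - 6)*(b + 1)*(b + 3)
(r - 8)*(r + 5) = r^2 - 3*r - 40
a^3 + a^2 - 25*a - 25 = (a - 5)*(a + 1)*(a + 5)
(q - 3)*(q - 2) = q^2 - 5*q + 6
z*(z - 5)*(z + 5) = z^3 - 25*z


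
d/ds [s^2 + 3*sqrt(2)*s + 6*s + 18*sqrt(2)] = 2*s + 3*sqrt(2) + 6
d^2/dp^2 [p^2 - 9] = 2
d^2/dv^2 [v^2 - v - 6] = 2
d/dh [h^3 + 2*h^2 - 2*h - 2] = 3*h^2 + 4*h - 2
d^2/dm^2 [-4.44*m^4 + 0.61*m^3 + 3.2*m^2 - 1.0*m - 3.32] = -53.28*m^2 + 3.66*m + 6.4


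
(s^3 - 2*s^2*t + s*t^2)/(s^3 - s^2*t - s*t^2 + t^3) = s/(s + t)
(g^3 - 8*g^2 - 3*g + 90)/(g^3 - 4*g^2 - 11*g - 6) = (g^2 - 2*g - 15)/(g^2 + 2*g + 1)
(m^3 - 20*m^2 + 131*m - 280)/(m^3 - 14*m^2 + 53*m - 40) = (m - 7)/(m - 1)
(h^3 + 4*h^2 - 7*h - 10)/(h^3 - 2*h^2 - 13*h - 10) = (h^2 + 3*h - 10)/(h^2 - 3*h - 10)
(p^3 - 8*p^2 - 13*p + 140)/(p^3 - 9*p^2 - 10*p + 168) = (p - 5)/(p - 6)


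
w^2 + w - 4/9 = (w - 1/3)*(w + 4/3)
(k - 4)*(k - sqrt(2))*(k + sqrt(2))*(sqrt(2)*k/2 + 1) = sqrt(2)*k^4/2 - 2*sqrt(2)*k^3 + k^3 - 4*k^2 - sqrt(2)*k^2 - 2*k + 4*sqrt(2)*k + 8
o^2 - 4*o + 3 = (o - 3)*(o - 1)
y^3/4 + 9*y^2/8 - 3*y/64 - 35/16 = (y/4 + 1)*(y - 5/4)*(y + 7/4)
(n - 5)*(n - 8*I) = n^2 - 5*n - 8*I*n + 40*I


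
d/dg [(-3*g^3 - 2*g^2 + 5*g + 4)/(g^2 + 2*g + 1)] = -3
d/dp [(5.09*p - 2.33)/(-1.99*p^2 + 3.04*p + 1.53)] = (10.1291*p^2 - 9.2734*p + 14.8709)/(3.9601*p^4 - 12.0992*p^3 + 3.1522*p^2 + 9.3024*p + 2.3409)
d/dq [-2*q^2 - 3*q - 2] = -4*q - 3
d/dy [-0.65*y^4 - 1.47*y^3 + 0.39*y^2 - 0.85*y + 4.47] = -2.6*y^3 - 4.41*y^2 + 0.78*y - 0.85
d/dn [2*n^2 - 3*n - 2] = 4*n - 3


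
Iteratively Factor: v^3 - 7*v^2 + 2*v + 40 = (v - 4)*(v^2 - 3*v - 10) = (v - 4)*(v + 2)*(v - 5)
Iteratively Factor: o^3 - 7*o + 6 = (o + 3)*(o^2 - 3*o + 2) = (o - 1)*(o + 3)*(o - 2)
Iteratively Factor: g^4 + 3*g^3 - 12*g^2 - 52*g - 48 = (g + 3)*(g^3 - 12*g - 16) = (g + 2)*(g + 3)*(g^2 - 2*g - 8) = (g + 2)^2*(g + 3)*(g - 4)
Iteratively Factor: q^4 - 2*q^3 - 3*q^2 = (q)*(q^3 - 2*q^2 - 3*q) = q*(q - 3)*(q^2 + q) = q^2*(q - 3)*(q + 1)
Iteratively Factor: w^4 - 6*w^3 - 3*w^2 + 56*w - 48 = (w - 4)*(w^3 - 2*w^2 - 11*w + 12) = (w - 4)*(w - 1)*(w^2 - w - 12) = (w - 4)^2*(w - 1)*(w + 3)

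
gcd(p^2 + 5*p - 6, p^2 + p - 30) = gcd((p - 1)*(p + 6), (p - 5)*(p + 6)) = p + 6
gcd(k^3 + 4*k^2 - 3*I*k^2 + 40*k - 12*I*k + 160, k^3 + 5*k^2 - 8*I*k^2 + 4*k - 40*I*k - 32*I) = k^2 + k*(4 - 8*I) - 32*I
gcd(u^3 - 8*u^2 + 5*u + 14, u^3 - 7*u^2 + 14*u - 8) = u - 2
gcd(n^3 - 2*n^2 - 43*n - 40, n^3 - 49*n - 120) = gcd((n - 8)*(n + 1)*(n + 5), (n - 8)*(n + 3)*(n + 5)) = n^2 - 3*n - 40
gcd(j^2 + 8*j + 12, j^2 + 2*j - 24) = j + 6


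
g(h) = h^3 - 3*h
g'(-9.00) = 240.00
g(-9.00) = -702.00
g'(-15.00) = 672.00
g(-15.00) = -3330.00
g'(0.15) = -2.93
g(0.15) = -0.45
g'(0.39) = -2.54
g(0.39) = -1.11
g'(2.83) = 21.03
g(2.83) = 14.18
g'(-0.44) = -2.42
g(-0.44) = 1.23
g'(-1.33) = 2.31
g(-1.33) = 1.64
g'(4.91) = 69.32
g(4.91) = 103.64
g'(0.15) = -2.93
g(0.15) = -0.45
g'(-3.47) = 33.12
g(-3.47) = -31.37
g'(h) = 3*h^2 - 3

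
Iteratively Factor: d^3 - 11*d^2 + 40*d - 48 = (d - 4)*(d^2 - 7*d + 12) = (d - 4)*(d - 3)*(d - 4)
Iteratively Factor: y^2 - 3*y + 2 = (y - 2)*(y - 1)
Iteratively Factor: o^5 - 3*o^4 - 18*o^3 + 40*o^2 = (o)*(o^4 - 3*o^3 - 18*o^2 + 40*o) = o^2*(o^3 - 3*o^2 - 18*o + 40) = o^2*(o - 5)*(o^2 + 2*o - 8) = o^2*(o - 5)*(o - 2)*(o + 4)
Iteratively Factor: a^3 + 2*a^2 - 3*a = (a + 3)*(a^2 - a) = (a - 1)*(a + 3)*(a)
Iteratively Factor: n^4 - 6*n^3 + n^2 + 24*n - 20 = (n + 2)*(n^3 - 8*n^2 + 17*n - 10) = (n - 5)*(n + 2)*(n^2 - 3*n + 2) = (n - 5)*(n - 2)*(n + 2)*(n - 1)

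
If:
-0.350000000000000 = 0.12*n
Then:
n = -2.92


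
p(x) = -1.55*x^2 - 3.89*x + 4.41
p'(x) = -3.1*x - 3.89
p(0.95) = -0.68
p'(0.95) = -6.84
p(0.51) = 2.02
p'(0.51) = -5.47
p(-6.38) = -33.86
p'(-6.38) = 15.89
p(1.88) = -8.38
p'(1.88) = -9.72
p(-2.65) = 3.83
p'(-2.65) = 4.32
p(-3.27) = 0.56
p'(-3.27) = 6.25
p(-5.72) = -24.05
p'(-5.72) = 13.84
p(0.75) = 0.62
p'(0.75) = -6.22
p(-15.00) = -285.99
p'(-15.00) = 42.61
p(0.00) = 4.41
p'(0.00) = -3.89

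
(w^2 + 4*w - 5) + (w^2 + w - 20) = 2*w^2 + 5*w - 25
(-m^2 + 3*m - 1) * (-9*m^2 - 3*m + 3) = 9*m^4 - 24*m^3 - 3*m^2 + 12*m - 3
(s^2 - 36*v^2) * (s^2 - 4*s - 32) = s^4 - 4*s^3 - 36*s^2*v^2 - 32*s^2 + 144*s*v^2 + 1152*v^2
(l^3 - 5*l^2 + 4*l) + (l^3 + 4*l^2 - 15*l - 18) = 2*l^3 - l^2 - 11*l - 18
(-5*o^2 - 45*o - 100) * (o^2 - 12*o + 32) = -5*o^4 + 15*o^3 + 280*o^2 - 240*o - 3200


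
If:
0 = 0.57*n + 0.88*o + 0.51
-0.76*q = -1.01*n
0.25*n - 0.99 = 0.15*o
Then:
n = 2.60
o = -2.26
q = 3.46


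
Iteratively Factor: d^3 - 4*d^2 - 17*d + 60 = (d - 5)*(d^2 + d - 12) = (d - 5)*(d - 3)*(d + 4)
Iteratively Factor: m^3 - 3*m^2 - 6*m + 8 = (m - 1)*(m^2 - 2*m - 8) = (m - 4)*(m - 1)*(m + 2)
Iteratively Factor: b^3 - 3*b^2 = (b)*(b^2 - 3*b) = b*(b - 3)*(b)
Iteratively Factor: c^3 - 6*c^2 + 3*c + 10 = (c - 2)*(c^2 - 4*c - 5) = (c - 5)*(c - 2)*(c + 1)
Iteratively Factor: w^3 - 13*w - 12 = (w + 3)*(w^2 - 3*w - 4) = (w + 1)*(w + 3)*(w - 4)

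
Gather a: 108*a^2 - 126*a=108*a^2 - 126*a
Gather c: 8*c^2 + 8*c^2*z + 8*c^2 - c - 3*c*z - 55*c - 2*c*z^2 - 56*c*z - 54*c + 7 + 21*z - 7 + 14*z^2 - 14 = c^2*(8*z + 16) + c*(-2*z^2 - 59*z - 110) + 14*z^2 + 21*z - 14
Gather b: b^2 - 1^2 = b^2 - 1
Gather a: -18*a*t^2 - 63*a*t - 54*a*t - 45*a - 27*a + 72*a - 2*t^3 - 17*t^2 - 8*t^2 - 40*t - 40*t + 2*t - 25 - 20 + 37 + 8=a*(-18*t^2 - 117*t) - 2*t^3 - 25*t^2 - 78*t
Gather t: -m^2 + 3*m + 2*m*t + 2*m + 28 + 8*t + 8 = -m^2 + 5*m + t*(2*m + 8) + 36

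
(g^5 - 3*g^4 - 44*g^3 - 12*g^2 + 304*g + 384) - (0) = g^5 - 3*g^4 - 44*g^3 - 12*g^2 + 304*g + 384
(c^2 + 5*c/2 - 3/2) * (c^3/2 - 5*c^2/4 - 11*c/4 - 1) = c^5/2 - 53*c^3/8 - 6*c^2 + 13*c/8 + 3/2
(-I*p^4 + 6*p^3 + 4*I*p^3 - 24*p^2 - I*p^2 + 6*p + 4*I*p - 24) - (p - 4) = -I*p^4 + 6*p^3 + 4*I*p^3 - 24*p^2 - I*p^2 + 5*p + 4*I*p - 20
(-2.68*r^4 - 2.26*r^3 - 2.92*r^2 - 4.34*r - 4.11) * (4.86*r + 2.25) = -13.0248*r^5 - 17.0136*r^4 - 19.2762*r^3 - 27.6624*r^2 - 29.7396*r - 9.2475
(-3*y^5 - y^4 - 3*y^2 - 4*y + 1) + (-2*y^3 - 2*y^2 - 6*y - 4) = -3*y^5 - y^4 - 2*y^3 - 5*y^2 - 10*y - 3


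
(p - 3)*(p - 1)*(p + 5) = p^3 + p^2 - 17*p + 15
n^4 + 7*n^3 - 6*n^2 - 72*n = n*(n - 3)*(n + 4)*(n + 6)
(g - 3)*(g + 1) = g^2 - 2*g - 3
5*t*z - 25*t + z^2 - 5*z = (5*t + z)*(z - 5)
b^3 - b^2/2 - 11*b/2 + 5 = (b - 2)*(b - 1)*(b + 5/2)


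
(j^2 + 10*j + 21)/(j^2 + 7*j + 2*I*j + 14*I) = (j + 3)/(j + 2*I)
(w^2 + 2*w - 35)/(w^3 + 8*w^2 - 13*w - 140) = (w - 5)/(w^2 + w - 20)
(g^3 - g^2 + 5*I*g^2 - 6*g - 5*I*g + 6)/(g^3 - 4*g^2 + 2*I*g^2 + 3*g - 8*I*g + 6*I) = (g + 3*I)/(g - 3)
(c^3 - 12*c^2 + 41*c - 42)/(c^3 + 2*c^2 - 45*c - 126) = (c^2 - 5*c + 6)/(c^2 + 9*c + 18)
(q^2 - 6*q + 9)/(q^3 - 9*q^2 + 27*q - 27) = 1/(q - 3)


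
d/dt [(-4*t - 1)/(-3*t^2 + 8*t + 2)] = 6*t*(-2*t - 1)/(9*t^4 - 48*t^3 + 52*t^2 + 32*t + 4)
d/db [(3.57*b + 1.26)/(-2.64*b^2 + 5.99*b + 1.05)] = (9.4248*b^2 + 6.6528*b - 3.7989)/(6.9696*b^4 - 31.6272*b^3 + 30.3361*b^2 + 12.579*b + 1.1025)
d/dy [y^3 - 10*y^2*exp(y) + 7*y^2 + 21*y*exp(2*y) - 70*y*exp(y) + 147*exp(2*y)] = -10*y^2*exp(y) + 3*y^2 + 42*y*exp(2*y) - 90*y*exp(y) + 14*y + 315*exp(2*y) - 70*exp(y)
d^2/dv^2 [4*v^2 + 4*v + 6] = 8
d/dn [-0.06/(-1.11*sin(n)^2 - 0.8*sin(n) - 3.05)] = -(0.1332*sin(n) + 0.048)*cos(n)/(1.11*sin(n)^2 + 0.8*sin(n) + 3.05)^2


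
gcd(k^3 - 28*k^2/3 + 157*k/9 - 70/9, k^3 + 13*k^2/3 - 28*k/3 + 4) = k - 2/3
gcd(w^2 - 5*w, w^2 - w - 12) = 1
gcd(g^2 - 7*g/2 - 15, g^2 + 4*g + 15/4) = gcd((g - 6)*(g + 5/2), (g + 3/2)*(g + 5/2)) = g + 5/2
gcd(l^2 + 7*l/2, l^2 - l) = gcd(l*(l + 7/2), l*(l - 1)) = l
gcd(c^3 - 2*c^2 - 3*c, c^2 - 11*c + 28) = 1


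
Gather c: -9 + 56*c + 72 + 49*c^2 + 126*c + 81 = 49*c^2 + 182*c + 144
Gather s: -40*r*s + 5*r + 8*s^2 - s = 5*r + 8*s^2 + s*(-40*r - 1)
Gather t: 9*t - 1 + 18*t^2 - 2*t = 18*t^2 + 7*t - 1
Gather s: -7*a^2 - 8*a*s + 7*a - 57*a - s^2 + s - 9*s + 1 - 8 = -7*a^2 - 50*a - s^2 + s*(-8*a - 8) - 7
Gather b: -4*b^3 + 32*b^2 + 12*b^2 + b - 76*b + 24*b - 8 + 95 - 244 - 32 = -4*b^3 + 44*b^2 - 51*b - 189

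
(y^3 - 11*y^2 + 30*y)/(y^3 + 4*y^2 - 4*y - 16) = y*(y^2 - 11*y + 30)/(y^3 + 4*y^2 - 4*y - 16)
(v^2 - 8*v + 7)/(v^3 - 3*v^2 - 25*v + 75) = (v^2 - 8*v + 7)/(v^3 - 3*v^2 - 25*v + 75)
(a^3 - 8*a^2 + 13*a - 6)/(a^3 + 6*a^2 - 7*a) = (a^2 - 7*a + 6)/(a*(a + 7))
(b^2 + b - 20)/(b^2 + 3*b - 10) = (b - 4)/(b - 2)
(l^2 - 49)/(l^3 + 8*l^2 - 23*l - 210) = (l - 7)/(l^2 + l - 30)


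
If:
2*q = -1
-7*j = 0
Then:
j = 0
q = -1/2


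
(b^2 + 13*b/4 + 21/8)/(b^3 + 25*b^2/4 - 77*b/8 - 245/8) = (2*b + 3)/(2*b^2 + 9*b - 35)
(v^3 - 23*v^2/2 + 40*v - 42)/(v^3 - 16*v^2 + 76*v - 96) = (v - 7/2)/(v - 8)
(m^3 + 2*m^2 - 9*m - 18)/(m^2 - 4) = (m^2 - 9)/(m - 2)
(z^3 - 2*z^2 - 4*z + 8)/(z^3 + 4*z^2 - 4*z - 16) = (z - 2)/(z + 4)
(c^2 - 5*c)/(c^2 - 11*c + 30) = c/(c - 6)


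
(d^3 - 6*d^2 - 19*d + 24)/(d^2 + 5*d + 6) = (d^2 - 9*d + 8)/(d + 2)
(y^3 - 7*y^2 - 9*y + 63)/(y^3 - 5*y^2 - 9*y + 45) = (y - 7)/(y - 5)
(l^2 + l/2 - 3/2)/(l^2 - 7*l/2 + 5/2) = (2*l + 3)/(2*l - 5)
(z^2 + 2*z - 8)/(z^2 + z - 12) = (z - 2)/(z - 3)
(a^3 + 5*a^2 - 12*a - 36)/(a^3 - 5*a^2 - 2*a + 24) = (a + 6)/(a - 4)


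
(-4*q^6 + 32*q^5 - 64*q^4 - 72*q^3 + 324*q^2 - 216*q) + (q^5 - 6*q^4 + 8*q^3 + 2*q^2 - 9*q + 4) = -4*q^6 + 33*q^5 - 70*q^4 - 64*q^3 + 326*q^2 - 225*q + 4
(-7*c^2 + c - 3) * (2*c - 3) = -14*c^3 + 23*c^2 - 9*c + 9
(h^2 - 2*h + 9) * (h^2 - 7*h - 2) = h^4 - 9*h^3 + 21*h^2 - 59*h - 18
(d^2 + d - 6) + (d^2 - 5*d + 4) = 2*d^2 - 4*d - 2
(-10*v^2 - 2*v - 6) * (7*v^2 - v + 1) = -70*v^4 - 4*v^3 - 50*v^2 + 4*v - 6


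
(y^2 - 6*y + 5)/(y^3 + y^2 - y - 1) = (y - 5)/(y^2 + 2*y + 1)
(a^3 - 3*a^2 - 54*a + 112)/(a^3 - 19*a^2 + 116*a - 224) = (a^2 + 5*a - 14)/(a^2 - 11*a + 28)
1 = 1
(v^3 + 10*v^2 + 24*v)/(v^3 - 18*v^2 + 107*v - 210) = v*(v^2 + 10*v + 24)/(v^3 - 18*v^2 + 107*v - 210)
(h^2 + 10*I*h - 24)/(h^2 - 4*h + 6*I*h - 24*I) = (h + 4*I)/(h - 4)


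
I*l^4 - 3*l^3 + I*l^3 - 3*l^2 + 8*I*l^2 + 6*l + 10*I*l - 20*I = (l + 2)*(l - 2*I)*(l + 5*I)*(I*l - I)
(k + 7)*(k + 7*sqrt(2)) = k^2 + 7*k + 7*sqrt(2)*k + 49*sqrt(2)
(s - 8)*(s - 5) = s^2 - 13*s + 40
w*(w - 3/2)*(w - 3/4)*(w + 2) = w^4 - w^3/4 - 27*w^2/8 + 9*w/4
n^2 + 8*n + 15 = (n + 3)*(n + 5)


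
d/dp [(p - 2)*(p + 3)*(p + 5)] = 3*p^2 + 12*p - 1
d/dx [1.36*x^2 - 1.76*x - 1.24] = 2.72*x - 1.76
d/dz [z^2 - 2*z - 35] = 2*z - 2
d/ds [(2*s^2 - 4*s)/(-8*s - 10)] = 2*(-2*s^2 - 5*s + 5)/(16*s^2 + 40*s + 25)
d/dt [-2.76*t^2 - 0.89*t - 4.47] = -5.52*t - 0.89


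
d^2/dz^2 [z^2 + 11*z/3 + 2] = 2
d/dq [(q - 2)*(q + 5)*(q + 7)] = 3*q^2 + 20*q + 11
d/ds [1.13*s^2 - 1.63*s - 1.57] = 2.26*s - 1.63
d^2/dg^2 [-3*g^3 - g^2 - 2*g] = -18*g - 2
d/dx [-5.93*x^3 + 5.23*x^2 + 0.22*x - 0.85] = -17.79*x^2 + 10.46*x + 0.22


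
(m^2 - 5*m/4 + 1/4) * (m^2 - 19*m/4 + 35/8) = m^4 - 6*m^3 + 169*m^2/16 - 213*m/32 + 35/32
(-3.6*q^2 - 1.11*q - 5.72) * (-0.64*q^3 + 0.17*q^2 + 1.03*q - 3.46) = 2.304*q^5 + 0.0983999999999999*q^4 - 0.2359*q^3 + 10.3403*q^2 - 2.051*q + 19.7912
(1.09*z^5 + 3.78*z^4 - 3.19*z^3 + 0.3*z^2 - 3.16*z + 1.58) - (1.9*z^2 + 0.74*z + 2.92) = 1.09*z^5 + 3.78*z^4 - 3.19*z^3 - 1.6*z^2 - 3.9*z - 1.34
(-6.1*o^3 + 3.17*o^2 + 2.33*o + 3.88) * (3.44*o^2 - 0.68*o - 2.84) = -20.984*o^5 + 15.0528*o^4 + 23.1836*o^3 + 2.76*o^2 - 9.2556*o - 11.0192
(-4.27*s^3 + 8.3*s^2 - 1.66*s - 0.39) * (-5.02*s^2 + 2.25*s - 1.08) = 21.4354*s^5 - 51.2735*s^4 + 31.6198*s^3 - 10.7412*s^2 + 0.9153*s + 0.4212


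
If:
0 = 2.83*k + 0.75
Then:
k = -0.27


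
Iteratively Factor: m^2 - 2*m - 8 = (m - 4)*(m + 2)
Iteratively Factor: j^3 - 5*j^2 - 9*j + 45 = (j - 5)*(j^2 - 9) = (j - 5)*(j + 3)*(j - 3)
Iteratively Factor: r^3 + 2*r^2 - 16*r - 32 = (r - 4)*(r^2 + 6*r + 8) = (r - 4)*(r + 2)*(r + 4)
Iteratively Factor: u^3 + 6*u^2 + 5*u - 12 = (u - 1)*(u^2 + 7*u + 12) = (u - 1)*(u + 3)*(u + 4)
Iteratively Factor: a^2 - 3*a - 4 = (a + 1)*(a - 4)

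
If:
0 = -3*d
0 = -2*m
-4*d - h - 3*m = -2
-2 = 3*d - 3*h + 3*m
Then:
No Solution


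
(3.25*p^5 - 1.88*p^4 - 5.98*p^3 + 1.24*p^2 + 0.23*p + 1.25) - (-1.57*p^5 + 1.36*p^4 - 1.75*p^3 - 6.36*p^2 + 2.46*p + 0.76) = 4.82*p^5 - 3.24*p^4 - 4.23*p^3 + 7.6*p^2 - 2.23*p + 0.49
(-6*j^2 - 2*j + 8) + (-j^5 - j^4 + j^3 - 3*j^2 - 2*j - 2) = -j^5 - j^4 + j^3 - 9*j^2 - 4*j + 6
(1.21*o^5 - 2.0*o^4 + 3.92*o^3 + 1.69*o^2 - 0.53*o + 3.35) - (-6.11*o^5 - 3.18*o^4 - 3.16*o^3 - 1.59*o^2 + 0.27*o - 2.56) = 7.32*o^5 + 1.18*o^4 + 7.08*o^3 + 3.28*o^2 - 0.8*o + 5.91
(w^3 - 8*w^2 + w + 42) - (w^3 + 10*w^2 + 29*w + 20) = -18*w^2 - 28*w + 22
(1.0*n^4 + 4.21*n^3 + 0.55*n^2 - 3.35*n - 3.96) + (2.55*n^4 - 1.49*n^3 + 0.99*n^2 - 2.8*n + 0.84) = 3.55*n^4 + 2.72*n^3 + 1.54*n^2 - 6.15*n - 3.12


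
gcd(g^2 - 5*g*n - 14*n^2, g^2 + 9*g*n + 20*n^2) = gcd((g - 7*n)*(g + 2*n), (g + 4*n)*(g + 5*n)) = 1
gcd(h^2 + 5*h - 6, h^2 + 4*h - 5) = h - 1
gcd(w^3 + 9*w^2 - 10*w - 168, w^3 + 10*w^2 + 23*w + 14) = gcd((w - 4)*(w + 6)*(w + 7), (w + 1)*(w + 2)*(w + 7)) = w + 7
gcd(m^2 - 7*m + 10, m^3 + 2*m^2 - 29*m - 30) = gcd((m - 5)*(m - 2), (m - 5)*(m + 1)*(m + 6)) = m - 5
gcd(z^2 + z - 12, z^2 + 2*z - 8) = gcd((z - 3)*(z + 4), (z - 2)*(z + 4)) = z + 4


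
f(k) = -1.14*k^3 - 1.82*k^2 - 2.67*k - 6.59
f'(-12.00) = -451.47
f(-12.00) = 1733.29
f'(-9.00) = -246.93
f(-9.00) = 701.08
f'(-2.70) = -17.77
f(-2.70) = 9.79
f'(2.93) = -42.70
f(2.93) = -58.71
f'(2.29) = -28.94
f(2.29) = -35.94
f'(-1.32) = -3.82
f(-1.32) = -3.61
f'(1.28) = -12.93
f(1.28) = -15.38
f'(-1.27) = -3.56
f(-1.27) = -3.80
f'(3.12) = -47.32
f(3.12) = -67.26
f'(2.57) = -34.61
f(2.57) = -44.82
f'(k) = -3.42*k^2 - 3.64*k - 2.67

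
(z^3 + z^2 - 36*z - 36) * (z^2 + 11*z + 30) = z^5 + 12*z^4 + 5*z^3 - 402*z^2 - 1476*z - 1080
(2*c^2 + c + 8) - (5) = 2*c^2 + c + 3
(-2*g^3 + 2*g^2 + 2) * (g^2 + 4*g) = -2*g^5 - 6*g^4 + 8*g^3 + 2*g^2 + 8*g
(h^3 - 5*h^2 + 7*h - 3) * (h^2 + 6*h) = h^5 + h^4 - 23*h^3 + 39*h^2 - 18*h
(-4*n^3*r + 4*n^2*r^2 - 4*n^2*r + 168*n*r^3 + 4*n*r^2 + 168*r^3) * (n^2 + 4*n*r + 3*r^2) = -4*n^5*r - 12*n^4*r^2 - 4*n^4*r + 172*n^3*r^3 - 12*n^3*r^2 + 684*n^2*r^4 + 172*n^2*r^3 + 504*n*r^5 + 684*n*r^4 + 504*r^5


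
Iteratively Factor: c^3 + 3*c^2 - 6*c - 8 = (c + 4)*(c^2 - c - 2) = (c - 2)*(c + 4)*(c + 1)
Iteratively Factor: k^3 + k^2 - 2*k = (k + 2)*(k^2 - k) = (k - 1)*(k + 2)*(k)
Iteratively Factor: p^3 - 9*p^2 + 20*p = (p - 5)*(p^2 - 4*p) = (p - 5)*(p - 4)*(p)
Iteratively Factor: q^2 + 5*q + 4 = (q + 4)*(q + 1)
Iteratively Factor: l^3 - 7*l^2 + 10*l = (l - 2)*(l^2 - 5*l) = l*(l - 2)*(l - 5)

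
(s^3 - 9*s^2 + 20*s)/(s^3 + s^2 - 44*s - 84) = s*(s^2 - 9*s + 20)/(s^3 + s^2 - 44*s - 84)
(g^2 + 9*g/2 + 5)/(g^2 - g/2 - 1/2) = (2*g^2 + 9*g + 10)/(2*g^2 - g - 1)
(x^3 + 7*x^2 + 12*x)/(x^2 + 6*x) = (x^2 + 7*x + 12)/(x + 6)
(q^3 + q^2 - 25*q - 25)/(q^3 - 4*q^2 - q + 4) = (q^2 - 25)/(q^2 - 5*q + 4)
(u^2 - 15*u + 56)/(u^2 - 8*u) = (u - 7)/u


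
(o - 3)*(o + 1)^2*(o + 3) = o^4 + 2*o^3 - 8*o^2 - 18*o - 9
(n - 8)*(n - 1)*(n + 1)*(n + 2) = n^4 - 6*n^3 - 17*n^2 + 6*n + 16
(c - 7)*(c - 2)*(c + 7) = c^3 - 2*c^2 - 49*c + 98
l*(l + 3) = l^2 + 3*l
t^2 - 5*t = t*(t - 5)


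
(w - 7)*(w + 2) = w^2 - 5*w - 14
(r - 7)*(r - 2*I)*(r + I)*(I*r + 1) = I*r^4 + 2*r^3 - 7*I*r^3 - 14*r^2 + I*r^2 + 2*r - 7*I*r - 14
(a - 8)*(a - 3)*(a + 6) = a^3 - 5*a^2 - 42*a + 144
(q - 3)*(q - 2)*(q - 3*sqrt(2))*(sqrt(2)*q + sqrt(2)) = sqrt(2)*q^4 - 6*q^3 - 4*sqrt(2)*q^3 + sqrt(2)*q^2 + 24*q^2 - 6*q + 6*sqrt(2)*q - 36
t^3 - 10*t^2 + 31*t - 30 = (t - 5)*(t - 3)*(t - 2)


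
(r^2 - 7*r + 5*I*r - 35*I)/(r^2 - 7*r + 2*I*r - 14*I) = (r + 5*I)/(r + 2*I)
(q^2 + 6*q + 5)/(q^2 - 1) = (q + 5)/(q - 1)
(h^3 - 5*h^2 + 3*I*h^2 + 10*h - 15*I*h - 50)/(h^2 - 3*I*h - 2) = (h^2 + 5*h*(-1 + I) - 25*I)/(h - I)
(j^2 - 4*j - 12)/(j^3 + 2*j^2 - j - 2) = (j - 6)/(j^2 - 1)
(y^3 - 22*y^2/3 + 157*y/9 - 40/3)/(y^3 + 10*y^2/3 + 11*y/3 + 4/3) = (9*y^3 - 66*y^2 + 157*y - 120)/(3*(3*y^3 + 10*y^2 + 11*y + 4))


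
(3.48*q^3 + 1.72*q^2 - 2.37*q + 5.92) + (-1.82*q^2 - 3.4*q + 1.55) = 3.48*q^3 - 0.1*q^2 - 5.77*q + 7.47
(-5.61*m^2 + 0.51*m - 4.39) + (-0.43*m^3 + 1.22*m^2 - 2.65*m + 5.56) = -0.43*m^3 - 4.39*m^2 - 2.14*m + 1.17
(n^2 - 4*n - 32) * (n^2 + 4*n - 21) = n^4 - 69*n^2 - 44*n + 672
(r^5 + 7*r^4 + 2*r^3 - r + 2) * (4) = 4*r^5 + 28*r^4 + 8*r^3 - 4*r + 8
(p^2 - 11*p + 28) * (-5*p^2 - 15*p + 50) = -5*p^4 + 40*p^3 + 75*p^2 - 970*p + 1400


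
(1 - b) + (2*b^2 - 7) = 2*b^2 - b - 6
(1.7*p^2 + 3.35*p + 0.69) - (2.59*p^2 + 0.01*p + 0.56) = -0.89*p^2 + 3.34*p + 0.13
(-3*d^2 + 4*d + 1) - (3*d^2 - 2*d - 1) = -6*d^2 + 6*d + 2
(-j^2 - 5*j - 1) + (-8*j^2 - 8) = -9*j^2 - 5*j - 9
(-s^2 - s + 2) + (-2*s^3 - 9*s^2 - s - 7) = -2*s^3 - 10*s^2 - 2*s - 5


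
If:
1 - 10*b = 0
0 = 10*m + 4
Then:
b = 1/10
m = -2/5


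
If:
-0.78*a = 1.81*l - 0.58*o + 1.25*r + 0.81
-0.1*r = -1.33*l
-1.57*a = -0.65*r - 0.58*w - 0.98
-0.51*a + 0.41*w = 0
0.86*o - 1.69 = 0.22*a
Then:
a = 0.99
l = -0.02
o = 2.22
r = -0.21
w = 1.23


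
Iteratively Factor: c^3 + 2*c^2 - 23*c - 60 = (c - 5)*(c^2 + 7*c + 12) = (c - 5)*(c + 3)*(c + 4)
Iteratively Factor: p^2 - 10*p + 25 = (p - 5)*(p - 5)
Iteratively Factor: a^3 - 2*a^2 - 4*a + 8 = (a - 2)*(a^2 - 4) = (a - 2)^2*(a + 2)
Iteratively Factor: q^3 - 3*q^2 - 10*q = (q + 2)*(q^2 - 5*q) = (q - 5)*(q + 2)*(q)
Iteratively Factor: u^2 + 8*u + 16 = (u + 4)*(u + 4)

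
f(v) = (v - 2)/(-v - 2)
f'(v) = 1/(-v - 2) + (v - 2)/(-v - 2)^2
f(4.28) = -0.36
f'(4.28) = -0.10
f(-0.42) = 1.53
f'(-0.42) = -1.60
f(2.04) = -0.01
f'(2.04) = -0.25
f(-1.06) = 3.26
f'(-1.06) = -4.53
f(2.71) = -0.15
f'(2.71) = -0.18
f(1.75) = 0.07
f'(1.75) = -0.28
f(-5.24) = -2.23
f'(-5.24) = -0.38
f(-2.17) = -24.53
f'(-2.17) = -138.41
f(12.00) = -0.71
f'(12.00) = -0.02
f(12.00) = -0.71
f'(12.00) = -0.02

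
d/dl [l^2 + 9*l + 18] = 2*l + 9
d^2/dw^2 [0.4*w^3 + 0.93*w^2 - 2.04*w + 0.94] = 2.4*w + 1.86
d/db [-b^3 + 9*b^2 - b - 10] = -3*b^2 + 18*b - 1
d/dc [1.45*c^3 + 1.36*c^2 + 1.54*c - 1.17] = 4.35*c^2 + 2.72*c + 1.54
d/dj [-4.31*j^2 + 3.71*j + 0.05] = 3.71 - 8.62*j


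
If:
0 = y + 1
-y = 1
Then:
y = -1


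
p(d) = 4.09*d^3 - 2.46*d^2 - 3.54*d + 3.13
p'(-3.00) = 121.65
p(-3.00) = -118.82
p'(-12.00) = 1822.38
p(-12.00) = -7376.15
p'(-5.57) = 404.54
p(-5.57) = -760.26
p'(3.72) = 147.95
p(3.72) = 166.47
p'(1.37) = 12.75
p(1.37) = 4.18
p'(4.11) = 183.50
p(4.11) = 230.98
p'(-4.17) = 230.34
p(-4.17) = -321.46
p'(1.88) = 30.58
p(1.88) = 14.96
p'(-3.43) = 157.69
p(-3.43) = -178.72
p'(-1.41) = 27.79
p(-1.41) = -8.23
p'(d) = 12.27*d^2 - 4.92*d - 3.54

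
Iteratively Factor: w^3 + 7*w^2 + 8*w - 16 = (w - 1)*(w^2 + 8*w + 16) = (w - 1)*(w + 4)*(w + 4)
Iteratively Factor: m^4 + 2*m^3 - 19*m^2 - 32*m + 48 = (m + 3)*(m^3 - m^2 - 16*m + 16) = (m + 3)*(m + 4)*(m^2 - 5*m + 4) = (m - 4)*(m + 3)*(m + 4)*(m - 1)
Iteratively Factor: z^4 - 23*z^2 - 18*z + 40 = (z - 5)*(z^3 + 5*z^2 + 2*z - 8) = (z - 5)*(z + 2)*(z^2 + 3*z - 4) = (z - 5)*(z - 1)*(z + 2)*(z + 4)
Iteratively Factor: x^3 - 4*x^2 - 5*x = (x + 1)*(x^2 - 5*x) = (x - 5)*(x + 1)*(x)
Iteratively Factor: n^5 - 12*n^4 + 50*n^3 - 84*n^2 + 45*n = (n - 1)*(n^4 - 11*n^3 + 39*n^2 - 45*n) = (n - 3)*(n - 1)*(n^3 - 8*n^2 + 15*n) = n*(n - 3)*(n - 1)*(n^2 - 8*n + 15) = n*(n - 5)*(n - 3)*(n - 1)*(n - 3)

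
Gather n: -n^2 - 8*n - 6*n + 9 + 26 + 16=-n^2 - 14*n + 51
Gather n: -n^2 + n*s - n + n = -n^2 + n*s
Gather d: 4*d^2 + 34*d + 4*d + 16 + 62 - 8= 4*d^2 + 38*d + 70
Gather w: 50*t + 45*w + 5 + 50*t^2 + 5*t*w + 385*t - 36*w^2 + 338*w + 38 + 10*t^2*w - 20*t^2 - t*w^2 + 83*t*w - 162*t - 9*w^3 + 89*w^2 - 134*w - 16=30*t^2 + 273*t - 9*w^3 + w^2*(53 - t) + w*(10*t^2 + 88*t + 249) + 27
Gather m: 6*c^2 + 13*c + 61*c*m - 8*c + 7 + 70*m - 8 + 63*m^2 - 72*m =6*c^2 + 5*c + 63*m^2 + m*(61*c - 2) - 1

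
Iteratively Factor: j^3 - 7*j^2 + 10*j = (j)*(j^2 - 7*j + 10) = j*(j - 5)*(j - 2)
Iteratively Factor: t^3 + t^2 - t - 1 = (t + 1)*(t^2 - 1) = (t - 1)*(t + 1)*(t + 1)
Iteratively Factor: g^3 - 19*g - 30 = (g + 3)*(g^2 - 3*g - 10) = (g + 2)*(g + 3)*(g - 5)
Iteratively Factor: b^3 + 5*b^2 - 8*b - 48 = (b - 3)*(b^2 + 8*b + 16) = (b - 3)*(b + 4)*(b + 4)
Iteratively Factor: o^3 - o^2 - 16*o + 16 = (o - 4)*(o^2 + 3*o - 4) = (o - 4)*(o - 1)*(o + 4)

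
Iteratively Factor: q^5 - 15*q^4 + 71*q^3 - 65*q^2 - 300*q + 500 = (q - 5)*(q^4 - 10*q^3 + 21*q^2 + 40*q - 100) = (q - 5)^2*(q^3 - 5*q^2 - 4*q + 20) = (q - 5)^2*(q + 2)*(q^2 - 7*q + 10) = (q - 5)^2*(q - 2)*(q + 2)*(q - 5)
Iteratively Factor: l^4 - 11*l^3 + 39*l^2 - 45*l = (l - 5)*(l^3 - 6*l^2 + 9*l) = (l - 5)*(l - 3)*(l^2 - 3*l) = l*(l - 5)*(l - 3)*(l - 3)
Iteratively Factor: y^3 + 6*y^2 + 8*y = (y)*(y^2 + 6*y + 8) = y*(y + 2)*(y + 4)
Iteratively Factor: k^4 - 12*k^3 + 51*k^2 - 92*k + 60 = (k - 5)*(k^3 - 7*k^2 + 16*k - 12) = (k - 5)*(k - 3)*(k^2 - 4*k + 4) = (k - 5)*(k - 3)*(k - 2)*(k - 2)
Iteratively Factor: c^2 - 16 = (c - 4)*(c + 4)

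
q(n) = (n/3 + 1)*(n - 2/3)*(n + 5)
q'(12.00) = 205.89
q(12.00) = 963.33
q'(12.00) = 205.89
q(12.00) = 963.33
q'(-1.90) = -2.46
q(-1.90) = -2.92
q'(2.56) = 22.29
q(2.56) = 26.53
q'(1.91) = 16.21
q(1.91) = 14.06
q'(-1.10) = -0.95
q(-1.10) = -4.36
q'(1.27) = 11.04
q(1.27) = 5.38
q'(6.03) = 69.06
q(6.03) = 178.06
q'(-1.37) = -1.60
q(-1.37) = -4.02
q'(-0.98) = -0.61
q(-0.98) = -4.46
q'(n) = (n/3 + 1)*(n - 2/3) + (n/3 + 1)*(n + 5) + (n - 2/3)*(n + 5)/3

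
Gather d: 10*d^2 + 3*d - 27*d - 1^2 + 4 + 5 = 10*d^2 - 24*d + 8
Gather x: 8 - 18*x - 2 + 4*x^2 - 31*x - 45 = 4*x^2 - 49*x - 39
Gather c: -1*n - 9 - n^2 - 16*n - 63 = -n^2 - 17*n - 72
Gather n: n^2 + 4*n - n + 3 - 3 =n^2 + 3*n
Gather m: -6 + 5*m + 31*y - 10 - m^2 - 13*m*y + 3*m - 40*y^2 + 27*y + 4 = -m^2 + m*(8 - 13*y) - 40*y^2 + 58*y - 12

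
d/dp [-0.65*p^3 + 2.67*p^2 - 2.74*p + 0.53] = -1.95*p^2 + 5.34*p - 2.74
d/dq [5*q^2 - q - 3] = 10*q - 1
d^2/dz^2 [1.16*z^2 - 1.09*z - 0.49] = 2.32000000000000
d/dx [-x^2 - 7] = -2*x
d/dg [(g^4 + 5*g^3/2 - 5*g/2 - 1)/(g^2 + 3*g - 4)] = (4*g^3 + 31*g^2 + 56*g + 26)/(2*(g^2 + 8*g + 16))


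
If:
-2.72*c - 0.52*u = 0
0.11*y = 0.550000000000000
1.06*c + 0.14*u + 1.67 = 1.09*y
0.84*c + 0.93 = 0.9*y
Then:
No Solution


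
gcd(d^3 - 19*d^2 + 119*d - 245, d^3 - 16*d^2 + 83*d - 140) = d^2 - 12*d + 35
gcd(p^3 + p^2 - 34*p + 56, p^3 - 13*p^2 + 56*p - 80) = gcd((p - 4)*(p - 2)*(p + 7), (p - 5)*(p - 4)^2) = p - 4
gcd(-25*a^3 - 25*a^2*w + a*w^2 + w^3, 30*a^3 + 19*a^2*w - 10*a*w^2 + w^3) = -5*a^2 - 4*a*w + w^2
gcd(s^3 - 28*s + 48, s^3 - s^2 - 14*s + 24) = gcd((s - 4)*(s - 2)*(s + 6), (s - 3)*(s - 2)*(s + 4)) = s - 2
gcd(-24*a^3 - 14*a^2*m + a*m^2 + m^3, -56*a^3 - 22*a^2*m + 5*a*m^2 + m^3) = 8*a^2 + 2*a*m - m^2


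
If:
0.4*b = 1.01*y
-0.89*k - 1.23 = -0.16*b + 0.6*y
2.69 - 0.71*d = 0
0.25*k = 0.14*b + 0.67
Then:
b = -6.28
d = 3.79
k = -0.83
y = -2.49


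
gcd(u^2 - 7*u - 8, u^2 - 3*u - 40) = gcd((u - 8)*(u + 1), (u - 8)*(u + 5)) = u - 8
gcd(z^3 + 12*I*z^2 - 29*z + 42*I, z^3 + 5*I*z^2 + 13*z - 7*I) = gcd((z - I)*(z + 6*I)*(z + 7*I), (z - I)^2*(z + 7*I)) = z^2 + 6*I*z + 7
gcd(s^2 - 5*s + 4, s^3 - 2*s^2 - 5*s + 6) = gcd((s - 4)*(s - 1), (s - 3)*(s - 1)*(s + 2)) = s - 1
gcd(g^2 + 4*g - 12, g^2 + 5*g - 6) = g + 6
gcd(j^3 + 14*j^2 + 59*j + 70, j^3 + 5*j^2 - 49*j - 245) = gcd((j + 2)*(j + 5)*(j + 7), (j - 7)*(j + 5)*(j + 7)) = j^2 + 12*j + 35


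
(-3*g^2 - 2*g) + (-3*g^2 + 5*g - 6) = -6*g^2 + 3*g - 6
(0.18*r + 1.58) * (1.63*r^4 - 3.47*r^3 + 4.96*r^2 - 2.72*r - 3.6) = 0.2934*r^5 + 1.9508*r^4 - 4.5898*r^3 + 7.3472*r^2 - 4.9456*r - 5.688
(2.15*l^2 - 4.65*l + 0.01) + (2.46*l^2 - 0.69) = 4.61*l^2 - 4.65*l - 0.68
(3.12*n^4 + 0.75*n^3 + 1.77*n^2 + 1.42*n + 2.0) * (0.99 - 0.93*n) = -2.9016*n^5 + 2.3913*n^4 - 0.9036*n^3 + 0.4317*n^2 - 0.4542*n + 1.98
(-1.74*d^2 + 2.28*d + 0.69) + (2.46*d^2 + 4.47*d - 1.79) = 0.72*d^2 + 6.75*d - 1.1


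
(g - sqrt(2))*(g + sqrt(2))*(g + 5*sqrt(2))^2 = g^4 + 10*sqrt(2)*g^3 + 48*g^2 - 20*sqrt(2)*g - 100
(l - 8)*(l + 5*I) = l^2 - 8*l + 5*I*l - 40*I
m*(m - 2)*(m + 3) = m^3 + m^2 - 6*m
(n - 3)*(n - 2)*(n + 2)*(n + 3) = n^4 - 13*n^2 + 36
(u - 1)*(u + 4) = u^2 + 3*u - 4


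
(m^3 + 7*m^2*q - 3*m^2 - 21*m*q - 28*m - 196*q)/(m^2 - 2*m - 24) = (m^2 + 7*m*q - 7*m - 49*q)/(m - 6)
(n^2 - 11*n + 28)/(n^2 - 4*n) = (n - 7)/n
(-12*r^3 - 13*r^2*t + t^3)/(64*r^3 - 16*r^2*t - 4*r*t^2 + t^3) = (-3*r^2 - 4*r*t - t^2)/(16*r^2 - t^2)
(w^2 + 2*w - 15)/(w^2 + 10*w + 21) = (w^2 + 2*w - 15)/(w^2 + 10*w + 21)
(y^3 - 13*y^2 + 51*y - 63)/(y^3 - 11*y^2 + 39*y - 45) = (y - 7)/(y - 5)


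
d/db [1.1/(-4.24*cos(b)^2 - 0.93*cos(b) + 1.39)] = -(9.328*cos(b) + 1.023)*sin(b)/(4.24*cos(b)^2 + 0.93*cos(b) - 1.39)^2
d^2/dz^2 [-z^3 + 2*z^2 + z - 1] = 4 - 6*z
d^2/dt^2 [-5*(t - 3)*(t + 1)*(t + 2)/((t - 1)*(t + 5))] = 20*(-7*t^3 + 39*t^2 + 51*t + 133)/(t^6 + 12*t^5 + 33*t^4 - 56*t^3 - 165*t^2 + 300*t - 125)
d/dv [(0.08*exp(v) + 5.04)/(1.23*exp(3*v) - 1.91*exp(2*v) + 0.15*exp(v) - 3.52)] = (-0.1968*exp(3*v) - 18.4448*exp(2*v) + 19.2528*exp(v) - 1.0376)*exp(v)/(1.5129*exp(6*v) - 4.6986*exp(5*v) + 4.0171*exp(4*v) - 9.2322*exp(3*v) + 13.4689*exp(2*v) - 1.056*exp(v) + 12.3904)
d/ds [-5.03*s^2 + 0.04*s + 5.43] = 0.04 - 10.06*s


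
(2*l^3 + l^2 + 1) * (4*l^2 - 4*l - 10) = 8*l^5 - 4*l^4 - 24*l^3 - 6*l^2 - 4*l - 10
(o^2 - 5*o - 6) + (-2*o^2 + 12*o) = -o^2 + 7*o - 6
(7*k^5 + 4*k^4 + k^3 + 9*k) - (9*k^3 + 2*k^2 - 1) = 7*k^5 + 4*k^4 - 8*k^3 - 2*k^2 + 9*k + 1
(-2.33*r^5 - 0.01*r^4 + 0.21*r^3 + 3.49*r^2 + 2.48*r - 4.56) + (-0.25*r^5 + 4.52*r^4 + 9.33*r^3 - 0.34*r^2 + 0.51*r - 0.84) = -2.58*r^5 + 4.51*r^4 + 9.54*r^3 + 3.15*r^2 + 2.99*r - 5.4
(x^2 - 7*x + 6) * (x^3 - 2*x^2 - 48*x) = x^5 - 9*x^4 - 28*x^3 + 324*x^2 - 288*x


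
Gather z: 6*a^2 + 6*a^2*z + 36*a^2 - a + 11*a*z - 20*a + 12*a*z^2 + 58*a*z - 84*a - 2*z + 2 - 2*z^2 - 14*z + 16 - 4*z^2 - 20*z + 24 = 42*a^2 - 105*a + z^2*(12*a - 6) + z*(6*a^2 + 69*a - 36) + 42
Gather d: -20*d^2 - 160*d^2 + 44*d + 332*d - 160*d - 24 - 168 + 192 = -180*d^2 + 216*d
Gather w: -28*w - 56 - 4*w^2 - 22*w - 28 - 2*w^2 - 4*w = -6*w^2 - 54*w - 84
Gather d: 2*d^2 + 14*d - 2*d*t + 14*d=2*d^2 + d*(28 - 2*t)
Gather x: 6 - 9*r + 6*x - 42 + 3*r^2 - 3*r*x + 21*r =3*r^2 + 12*r + x*(6 - 3*r) - 36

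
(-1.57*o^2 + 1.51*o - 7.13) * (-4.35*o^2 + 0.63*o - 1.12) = 6.8295*o^4 - 7.5576*o^3 + 33.7252*o^2 - 6.1831*o + 7.9856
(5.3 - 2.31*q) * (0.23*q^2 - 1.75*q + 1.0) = -0.5313*q^3 + 5.2615*q^2 - 11.585*q + 5.3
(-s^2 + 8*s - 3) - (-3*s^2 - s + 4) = 2*s^2 + 9*s - 7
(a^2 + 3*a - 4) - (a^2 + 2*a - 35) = a + 31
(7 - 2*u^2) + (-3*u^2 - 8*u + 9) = -5*u^2 - 8*u + 16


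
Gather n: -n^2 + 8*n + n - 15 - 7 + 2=-n^2 + 9*n - 20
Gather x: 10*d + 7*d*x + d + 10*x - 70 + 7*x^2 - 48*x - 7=11*d + 7*x^2 + x*(7*d - 38) - 77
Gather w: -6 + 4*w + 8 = 4*w + 2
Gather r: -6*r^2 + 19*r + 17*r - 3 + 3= -6*r^2 + 36*r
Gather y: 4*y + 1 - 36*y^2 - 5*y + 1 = -36*y^2 - y + 2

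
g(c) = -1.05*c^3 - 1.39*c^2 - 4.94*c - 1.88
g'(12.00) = -491.90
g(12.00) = -2075.72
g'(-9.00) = -235.07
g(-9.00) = 695.44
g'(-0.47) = -4.33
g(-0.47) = 0.24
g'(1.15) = -12.30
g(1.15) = -11.00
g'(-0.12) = -4.65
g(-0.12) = -1.31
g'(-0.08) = -4.74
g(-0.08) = -1.49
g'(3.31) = -48.65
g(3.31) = -71.54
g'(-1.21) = -6.19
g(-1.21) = 3.92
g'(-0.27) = -4.42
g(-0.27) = -0.63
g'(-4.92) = -67.51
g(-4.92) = 113.83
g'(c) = -3.15*c^2 - 2.78*c - 4.94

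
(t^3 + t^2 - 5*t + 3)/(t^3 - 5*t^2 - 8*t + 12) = (t^2 + 2*t - 3)/(t^2 - 4*t - 12)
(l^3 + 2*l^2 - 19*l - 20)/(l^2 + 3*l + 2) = (l^2 + l - 20)/(l + 2)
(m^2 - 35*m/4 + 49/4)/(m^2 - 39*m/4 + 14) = (m - 7)/(m - 8)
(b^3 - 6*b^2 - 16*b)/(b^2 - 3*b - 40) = b*(b + 2)/(b + 5)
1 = 1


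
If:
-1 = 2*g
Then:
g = -1/2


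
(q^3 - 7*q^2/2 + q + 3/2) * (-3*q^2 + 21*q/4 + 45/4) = -3*q^5 + 63*q^4/4 - 81*q^3/8 - 309*q^2/8 + 153*q/8 + 135/8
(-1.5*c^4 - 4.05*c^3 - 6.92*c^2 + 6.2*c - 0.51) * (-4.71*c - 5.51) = 7.065*c^5 + 27.3405*c^4 + 54.9087*c^3 + 8.9272*c^2 - 31.7599*c + 2.8101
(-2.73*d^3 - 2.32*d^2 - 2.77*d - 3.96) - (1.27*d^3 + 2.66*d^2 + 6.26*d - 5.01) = -4.0*d^3 - 4.98*d^2 - 9.03*d + 1.05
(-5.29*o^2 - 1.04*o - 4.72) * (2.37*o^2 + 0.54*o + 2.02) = -12.5373*o^4 - 5.3214*o^3 - 22.4338*o^2 - 4.6496*o - 9.5344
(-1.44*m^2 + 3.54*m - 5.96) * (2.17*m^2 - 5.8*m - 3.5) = -3.1248*m^4 + 16.0338*m^3 - 28.4252*m^2 + 22.178*m + 20.86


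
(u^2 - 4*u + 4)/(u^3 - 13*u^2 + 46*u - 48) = (u - 2)/(u^2 - 11*u + 24)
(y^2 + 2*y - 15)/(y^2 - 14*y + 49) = (y^2 + 2*y - 15)/(y^2 - 14*y + 49)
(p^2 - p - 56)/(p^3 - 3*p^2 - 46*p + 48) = (p + 7)/(p^2 + 5*p - 6)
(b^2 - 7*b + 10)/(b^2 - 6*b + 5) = (b - 2)/(b - 1)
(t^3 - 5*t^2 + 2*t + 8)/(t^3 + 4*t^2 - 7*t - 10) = (t - 4)/(t + 5)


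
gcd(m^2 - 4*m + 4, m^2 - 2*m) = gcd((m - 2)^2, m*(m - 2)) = m - 2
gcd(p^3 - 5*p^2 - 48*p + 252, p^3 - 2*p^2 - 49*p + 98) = p + 7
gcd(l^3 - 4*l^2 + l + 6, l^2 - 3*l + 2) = l - 2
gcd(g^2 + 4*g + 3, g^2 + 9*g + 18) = g + 3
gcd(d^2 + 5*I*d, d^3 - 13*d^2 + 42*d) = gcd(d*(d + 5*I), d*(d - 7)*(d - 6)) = d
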